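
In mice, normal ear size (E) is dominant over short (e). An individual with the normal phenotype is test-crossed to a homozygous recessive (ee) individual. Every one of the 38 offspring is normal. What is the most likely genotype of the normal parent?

Test cross: ? × ee
All offspring are normal.
If the unknown parent were heterozygous (Ee), about half of 38 offspring would be short; none are. The unknown parent is most likely homozygous dominant (EE).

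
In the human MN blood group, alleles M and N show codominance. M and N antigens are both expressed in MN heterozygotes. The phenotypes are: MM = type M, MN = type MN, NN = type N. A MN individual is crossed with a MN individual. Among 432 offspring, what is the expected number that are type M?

Punnett square for MN × MN:
Offspring genotypes: 1 MM, 2 MN, 1 NN
Phenotype counts: 1 type M, 2 type MN, 1 type N
type M: 1 out of 4 → fraction 1/4
Expected count = 1/4 × 432 = 108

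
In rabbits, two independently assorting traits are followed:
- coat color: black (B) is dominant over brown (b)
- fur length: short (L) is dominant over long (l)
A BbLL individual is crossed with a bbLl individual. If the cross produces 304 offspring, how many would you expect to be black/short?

Dihybrid cross BbLL × bbLl — consider each gene separately:
coat color: Bb × bb → 2 Bb, 2 bb → 2 B_ : 2 bb (out of 4)
fur length: LL × Ll → 2 LL, 2 Ll → 4 L_ (out of 4)
Combine (counts out of 4 × 4 = 16): black/short (B_L_) = 2×4 = 8; brown/short (bbL_) = 2×4 = 8
Phenotype counts (out of 16): 8 black/short, 8 brown/short
black/short: 8 out of 16 → fraction 1/2
Expected count = 1/2 × 304 = 152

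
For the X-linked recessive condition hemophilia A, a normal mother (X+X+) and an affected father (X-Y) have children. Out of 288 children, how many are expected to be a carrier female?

Cross: X+X+ × X-Y
Offspring: 2 X+X-, 2 X+Y
Probability of a carrier female: 2/4 = 1/2
Expected count = 1/2 × 288 = 144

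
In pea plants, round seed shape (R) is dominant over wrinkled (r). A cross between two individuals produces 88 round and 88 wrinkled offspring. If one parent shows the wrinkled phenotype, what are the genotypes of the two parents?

Observed offspring: 88 round, 88 wrinkled
The observed ratio simplifies to 1:1. One parent shows wrinkled, so its genotype must be rr. A 1:1 offspring split requires the other parent to be heterozygous (Rr).
Parent genotypes: rr × Rr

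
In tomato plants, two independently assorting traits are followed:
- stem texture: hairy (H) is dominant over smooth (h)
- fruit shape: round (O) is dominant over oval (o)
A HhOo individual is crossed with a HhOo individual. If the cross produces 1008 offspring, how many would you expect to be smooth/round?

Dihybrid cross HhOo × HhOo — consider each gene separately:
stem texture: Hh × Hh → 1 HH, 2 Hh, 1 hh → 3 H_ : 1 hh (out of 4)
fruit shape: Oo × Oo → 1 OO, 2 Oo, 1 oo → 3 O_ : 1 oo (out of 4)
Combine (counts out of 4 × 4 = 16): hairy/round (H_O_) = 3×3 = 9; hairy/oval (H_oo) = 3×1 = 3; smooth/round (hhO_) = 1×3 = 3; smooth/oval (hhoo) = 1×1 = 1
Phenotype counts (out of 16): 9 hairy/round, 3 hairy/oval, 3 smooth/round, 1 smooth/oval
smooth/round: 3 out of 16 → fraction 3/16
Expected count = 3/16 × 1008 = 189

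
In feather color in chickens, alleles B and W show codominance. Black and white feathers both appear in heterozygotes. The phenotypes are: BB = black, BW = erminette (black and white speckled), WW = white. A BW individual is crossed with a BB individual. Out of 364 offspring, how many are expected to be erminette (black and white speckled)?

Punnett square for BW × BB:
Offspring genotypes: 2 BB, 2 BW
Phenotype counts: 2 black, 2 erminette (black and white speckled)
erminette (black and white speckled): 2 out of 4 → fraction 1/2
Expected count = 1/2 × 364 = 182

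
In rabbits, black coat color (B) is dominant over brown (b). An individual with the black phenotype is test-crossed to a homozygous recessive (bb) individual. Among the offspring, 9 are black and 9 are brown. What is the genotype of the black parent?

Test cross: ? × bb
Offspring: 9 black, 9 brown — approximately 1:1.
A 1:1 ratio in a test cross indicates the unknown parent is heterozygous (Bb).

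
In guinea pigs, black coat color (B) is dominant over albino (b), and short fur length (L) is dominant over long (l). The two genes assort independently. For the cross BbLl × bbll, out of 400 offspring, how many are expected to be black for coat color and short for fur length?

Dihybrid cross BbLl × bbll — consider each gene separately:
coat color: Bb × bb → 2 Bb, 2 bb → 2 B_ : 2 bb (out of 4)
fur length: Ll × ll → 2 Ll, 2 ll → 2 L_ : 2 ll (out of 4)
Looking for: black (B_) and short (L_)
P(black) = 2/4, P(short) = 2/4
P(both) = 2/4 × 2/4 = 4/16 = 1/4
Expected count = 1/4 × 400 = 100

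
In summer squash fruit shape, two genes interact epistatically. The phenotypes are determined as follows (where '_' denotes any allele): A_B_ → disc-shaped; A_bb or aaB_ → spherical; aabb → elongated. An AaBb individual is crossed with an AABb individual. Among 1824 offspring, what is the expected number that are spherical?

Cross: AaBb × AABb — consider each gene separately:
A gene: Aa × AA → 2 AA, 2 Aa → 4 A_ (out of 4)
B gene: Bb × Bb → 1 BB, 2 Bb, 1 bb → 3 B_ : 1 bb (out of 4)
Genotype classes (out of 4 × 4 = 16): A_B_ = 4×3 = 12; A_bb = 4×1 = 4
Apply the phenotype rules: A_B_ (12) → disc-shaped; A_bb (4) → spherical
Phenotype counts (out of 16): 12 disc-shaped, 4 spherical
spherical: 4 out of 16 → fraction 1/4
Expected count = 1/4 × 1824 = 456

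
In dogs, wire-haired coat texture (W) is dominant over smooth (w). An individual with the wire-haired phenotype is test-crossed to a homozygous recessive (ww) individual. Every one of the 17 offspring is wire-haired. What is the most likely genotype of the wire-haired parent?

Test cross: ? × ww
All offspring are wire-haired.
If the unknown parent were heterozygous (Ww), about half of 17 offspring would be smooth; none are. The unknown parent is most likely homozygous dominant (WW).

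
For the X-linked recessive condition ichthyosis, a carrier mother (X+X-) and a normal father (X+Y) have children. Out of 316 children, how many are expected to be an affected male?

Cross: X+X- × X+Y
Offspring: 1 X+X+, 1 X+Y, 1 X+X-, 1 X-Y
Probability of an affected male: 1/4
Expected count = 1/4 × 316 = 79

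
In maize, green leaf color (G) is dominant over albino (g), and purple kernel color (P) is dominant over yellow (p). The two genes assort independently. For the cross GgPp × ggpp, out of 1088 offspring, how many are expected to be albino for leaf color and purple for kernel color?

Dihybrid cross GgPp × ggpp — consider each gene separately:
leaf color: Gg × gg → 2 Gg, 2 gg → 2 G_ : 2 gg (out of 4)
kernel color: Pp × pp → 2 Pp, 2 pp → 2 P_ : 2 pp (out of 4)
Looking for: albino (gg) and purple (P_)
P(albino) = 2/4, P(purple) = 2/4
P(both) = 2/4 × 2/4 = 4/16 = 1/4
Expected count = 1/4 × 1088 = 272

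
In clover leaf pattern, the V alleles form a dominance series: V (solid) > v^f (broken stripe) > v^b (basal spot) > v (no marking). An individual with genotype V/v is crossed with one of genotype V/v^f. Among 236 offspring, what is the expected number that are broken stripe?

Cross: V/v × V/v^f
Allele dominance: V > v^f > v^b > v
Offspring genotypes: 1 V/V, 1 V/v^f, 1 V/v, 1 v^f/v
Phenotype counts: 3 solid, 1 broken stripe
broken stripe: 1 out of 4 → fraction 1/4
Expected count = 1/4 × 236 = 59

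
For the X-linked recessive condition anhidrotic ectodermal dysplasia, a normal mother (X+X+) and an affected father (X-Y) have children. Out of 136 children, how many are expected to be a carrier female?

Cross: X+X+ × X-Y
Offspring: 2 X+X-, 2 X+Y
Probability of a carrier female: 2/4 = 1/2
Expected count = 1/2 × 136 = 68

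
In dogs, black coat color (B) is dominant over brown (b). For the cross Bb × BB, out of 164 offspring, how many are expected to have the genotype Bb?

Punnett square for Bb × BB:
Offspring genotypes: 2 BB, 2 Bb
Total offspring: 4
Count with target: 2
Probability: 2/4 = 1/2
Expected count = 1/2 × 164 = 82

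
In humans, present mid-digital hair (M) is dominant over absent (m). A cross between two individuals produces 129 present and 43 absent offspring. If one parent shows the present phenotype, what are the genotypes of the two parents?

Observed offspring: 129 present, 43 absent
The observed ratio simplifies to 3:1. Absent (mm) offspring appear, so each parent must contribute one m allele. The parent stated to show present carries M, so it is Mm. The other parent is then either Mm or mm: Mm × mm would give a 1:1 split, whereas Mm × Mm gives 3:1 — matching the data. So both parents are heterozygous (Mm × Mm).
Parent genotypes: Mm × Mm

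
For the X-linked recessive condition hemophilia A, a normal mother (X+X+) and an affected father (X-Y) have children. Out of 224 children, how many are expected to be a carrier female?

Cross: X+X+ × X-Y
Offspring: 2 X+X-, 2 X+Y
Probability of a carrier female: 2/4 = 1/2
Expected count = 1/2 × 224 = 112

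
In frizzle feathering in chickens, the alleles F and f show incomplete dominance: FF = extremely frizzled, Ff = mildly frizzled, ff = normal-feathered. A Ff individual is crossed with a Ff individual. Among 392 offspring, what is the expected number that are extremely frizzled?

Punnett square for Ff × Ff:
Offspring genotypes: 1 FF, 2 Ff, 1 ff
Phenotype counts: 1 extremely frizzled, 2 mildly frizzled, 1 normal-feathered
extremely frizzled: 1 out of 4 → fraction 1/4
Expected count = 1/4 × 392 = 98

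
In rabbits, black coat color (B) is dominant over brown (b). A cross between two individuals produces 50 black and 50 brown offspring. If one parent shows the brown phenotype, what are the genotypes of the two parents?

Observed offspring: 50 black, 50 brown
The observed ratio simplifies to 1:1. One parent shows brown, so its genotype must be bb. A 1:1 offspring split requires the other parent to be heterozygous (Bb).
Parent genotypes: bb × Bb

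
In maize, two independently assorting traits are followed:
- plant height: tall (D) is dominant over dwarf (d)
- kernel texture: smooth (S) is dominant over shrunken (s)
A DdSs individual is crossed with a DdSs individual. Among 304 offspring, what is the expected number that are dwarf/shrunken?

Dihybrid cross DdSs × DdSs — consider each gene separately:
plant height: Dd × Dd → 1 DD, 2 Dd, 1 dd → 3 D_ : 1 dd (out of 4)
kernel texture: Ss × Ss → 1 SS, 2 Ss, 1 ss → 3 S_ : 1 ss (out of 4)
Combine (counts out of 4 × 4 = 16): tall/smooth (D_S_) = 3×3 = 9; tall/shrunken (D_ss) = 3×1 = 3; dwarf/smooth (ddS_) = 1×3 = 3; dwarf/shrunken (ddss) = 1×1 = 1
Phenotype counts (out of 16): 9 tall/smooth, 3 tall/shrunken, 3 dwarf/smooth, 1 dwarf/shrunken
dwarf/shrunken: 1 out of 16 → fraction 1/16
Expected count = 1/16 × 304 = 19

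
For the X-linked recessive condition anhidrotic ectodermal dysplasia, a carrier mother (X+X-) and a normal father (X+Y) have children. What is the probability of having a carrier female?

Cross: X+X- × X+Y
Offspring: 1 X+X+, 1 X+Y, 1 X+X-, 1 X-Y
Probability of a carrier female: 1/4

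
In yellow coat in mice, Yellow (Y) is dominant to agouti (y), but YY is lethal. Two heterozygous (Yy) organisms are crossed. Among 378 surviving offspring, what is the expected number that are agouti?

Cross: Yy × Yy
Punnett square offspring (before lethality): 1 YY, 2 Yy, 1 yy
The YY genotype is lethal (embryos die); surviving offspring: 2 Yy, 1 yy
agouti: 1 out of 3 → fraction 1/3
Expected count = 1/3 × 378 = 126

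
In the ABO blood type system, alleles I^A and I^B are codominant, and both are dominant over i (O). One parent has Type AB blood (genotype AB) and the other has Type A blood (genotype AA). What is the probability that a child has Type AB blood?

Cross: AB × AA
Possible offspring genotypes: 2 AA, 2 AB
Blood type counts: 2 Type A, 2 Type AB
Probability of Type AB: 2/4 = 1/2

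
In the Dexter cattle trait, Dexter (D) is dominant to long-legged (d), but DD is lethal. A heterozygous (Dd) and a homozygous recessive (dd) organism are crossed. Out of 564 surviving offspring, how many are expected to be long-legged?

Cross: Dd × dd
Punnett square offspring (before lethality): 2 Dd, 2 dd
No DD offspring are produced in this cross.
long-legged: 2 out of 4 → fraction 1/2
Expected count = 1/2 × 564 = 282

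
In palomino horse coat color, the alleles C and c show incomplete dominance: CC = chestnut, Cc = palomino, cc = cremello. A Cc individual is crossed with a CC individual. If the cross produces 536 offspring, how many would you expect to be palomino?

Punnett square for Cc × CC:
Offspring genotypes: 2 CC, 2 Cc
Phenotype counts: 2 chestnut, 2 palomino
palomino: 2 out of 4 → fraction 1/2
Expected count = 1/2 × 536 = 268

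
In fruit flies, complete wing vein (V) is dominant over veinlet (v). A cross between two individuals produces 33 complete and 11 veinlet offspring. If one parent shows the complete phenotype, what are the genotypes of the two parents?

Observed offspring: 33 complete, 11 veinlet
The observed ratio simplifies to 3:1. Veinlet (vv) offspring appear, so each parent must contribute one v allele. The parent stated to show complete carries V, so it is Vv. The other parent is then either Vv or vv: Vv × vv would give a 1:1 split, whereas Vv × Vv gives 3:1 — matching the data. So both parents are heterozygous (Vv × Vv).
Parent genotypes: Vv × Vv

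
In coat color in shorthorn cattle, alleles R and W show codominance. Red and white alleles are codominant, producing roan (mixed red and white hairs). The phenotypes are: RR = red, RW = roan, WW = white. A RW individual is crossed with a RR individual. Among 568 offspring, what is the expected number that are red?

Punnett square for RW × RR:
Offspring genotypes: 2 RR, 2 RW
Phenotype counts: 2 red, 2 roan
red: 2 out of 4 → fraction 1/2
Expected count = 1/2 × 568 = 284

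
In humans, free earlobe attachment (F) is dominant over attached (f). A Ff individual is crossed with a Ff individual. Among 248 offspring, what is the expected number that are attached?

Punnett square for Ff × Ff:
Offspring genotypes: 1 FF, 2 Ff, 1 ff
free: 3, attached: 1
attached: 1 out of 4 → fraction 1/4
Expected count = 1/4 × 248 = 62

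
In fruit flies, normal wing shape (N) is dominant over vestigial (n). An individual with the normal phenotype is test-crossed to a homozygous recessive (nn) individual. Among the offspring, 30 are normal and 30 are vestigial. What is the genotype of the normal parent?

Test cross: ? × nn
Offspring: 30 normal, 30 vestigial — approximately 1:1.
A 1:1 ratio in a test cross indicates the unknown parent is heterozygous (Nn).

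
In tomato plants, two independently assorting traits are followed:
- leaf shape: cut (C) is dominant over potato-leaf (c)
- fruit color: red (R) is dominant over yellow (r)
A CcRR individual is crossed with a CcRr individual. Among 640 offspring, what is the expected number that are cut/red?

Dihybrid cross CcRR × CcRr — consider each gene separately:
leaf shape: Cc × Cc → 1 CC, 2 Cc, 1 cc → 3 C_ : 1 cc (out of 4)
fruit color: RR × Rr → 2 RR, 2 Rr → 4 R_ (out of 4)
Combine (counts out of 4 × 4 = 16): cut/red (C_R_) = 3×4 = 12; potato-leaf/red (ccR_) = 1×4 = 4
Phenotype counts (out of 16): 12 cut/red, 4 potato-leaf/red
cut/red: 12 out of 16 → fraction 3/4
Expected count = 3/4 × 640 = 480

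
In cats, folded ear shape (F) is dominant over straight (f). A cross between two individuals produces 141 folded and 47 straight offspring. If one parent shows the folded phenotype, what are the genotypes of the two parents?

Observed offspring: 141 folded, 47 straight
The observed ratio simplifies to 3:1. Straight (ff) offspring appear, so each parent must contribute one f allele. The parent stated to show folded carries F, so it is Ff. The other parent is then either Ff or ff: Ff × ff would give a 1:1 split, whereas Ff × Ff gives 3:1 — matching the data. So both parents are heterozygous (Ff × Ff).
Parent genotypes: Ff × Ff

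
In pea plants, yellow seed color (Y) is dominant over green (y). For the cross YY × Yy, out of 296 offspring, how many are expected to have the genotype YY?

Punnett square for YY × Yy:
Offspring genotypes: 2 YY, 2 Yy
Total offspring: 4
Count with target: 2
Probability: 2/4 = 1/2
Expected count = 1/2 × 296 = 148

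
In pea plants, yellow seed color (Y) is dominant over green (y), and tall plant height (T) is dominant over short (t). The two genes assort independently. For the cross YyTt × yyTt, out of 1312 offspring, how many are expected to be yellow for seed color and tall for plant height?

Dihybrid cross YyTt × yyTt — consider each gene separately:
seed color: Yy × yy → 2 Yy, 2 yy → 2 Y_ : 2 yy (out of 4)
plant height: Tt × Tt → 1 TT, 2 Tt, 1 tt → 3 T_ : 1 tt (out of 4)
Looking for: yellow (Y_) and tall (T_)
P(yellow) = 2/4, P(tall) = 3/4
P(both) = 2/4 × 3/4 = 6/16 = 3/8
Expected count = 3/8 × 1312 = 492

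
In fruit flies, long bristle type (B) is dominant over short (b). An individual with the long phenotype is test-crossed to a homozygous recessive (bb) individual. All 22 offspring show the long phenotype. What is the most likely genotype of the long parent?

Test cross: ? × bb
All offspring are long.
If the unknown parent were heterozygous (Bb), about half of 22 offspring would be short; none are. The unknown parent is most likely homozygous dominant (BB).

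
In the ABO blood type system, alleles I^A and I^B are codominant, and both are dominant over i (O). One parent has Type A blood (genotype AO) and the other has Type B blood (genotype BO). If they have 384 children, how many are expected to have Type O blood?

Cross: AO × BO
Possible offspring genotypes: 1 AB, 1 AO, 1 BO, 1 OO
Blood type counts: 1 Type AB, 1 Type A, 1 Type B, 1 Type O
Probability of Type O: 1/4
Expected count = 1/4 × 384 = 96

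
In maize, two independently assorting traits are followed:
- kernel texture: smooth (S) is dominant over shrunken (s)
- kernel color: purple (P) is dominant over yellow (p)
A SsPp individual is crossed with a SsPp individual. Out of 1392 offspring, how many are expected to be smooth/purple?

Dihybrid cross SsPp × SsPp — consider each gene separately:
kernel texture: Ss × Ss → 1 SS, 2 Ss, 1 ss → 3 S_ : 1 ss (out of 4)
kernel color: Pp × Pp → 1 PP, 2 Pp, 1 pp → 3 P_ : 1 pp (out of 4)
Combine (counts out of 4 × 4 = 16): smooth/purple (S_P_) = 3×3 = 9; smooth/yellow (S_pp) = 3×1 = 3; shrunken/purple (ssP_) = 1×3 = 3; shrunken/yellow (sspp) = 1×1 = 1
Phenotype counts (out of 16): 9 smooth/purple, 3 smooth/yellow, 3 shrunken/purple, 1 shrunken/yellow
smooth/purple: 9 out of 16 → fraction 9/16
Expected count = 9/16 × 1392 = 783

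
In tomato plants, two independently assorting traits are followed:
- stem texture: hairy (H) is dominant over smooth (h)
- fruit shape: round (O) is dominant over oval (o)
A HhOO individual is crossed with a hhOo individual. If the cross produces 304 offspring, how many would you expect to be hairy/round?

Dihybrid cross HhOO × hhOo — consider each gene separately:
stem texture: Hh × hh → 2 Hh, 2 hh → 2 H_ : 2 hh (out of 4)
fruit shape: OO × Oo → 2 OO, 2 Oo → 4 O_ (out of 4)
Combine (counts out of 4 × 4 = 16): hairy/round (H_O_) = 2×4 = 8; smooth/round (hhO_) = 2×4 = 8
Phenotype counts (out of 16): 8 hairy/round, 8 smooth/round
hairy/round: 8 out of 16 → fraction 1/2
Expected count = 1/2 × 304 = 152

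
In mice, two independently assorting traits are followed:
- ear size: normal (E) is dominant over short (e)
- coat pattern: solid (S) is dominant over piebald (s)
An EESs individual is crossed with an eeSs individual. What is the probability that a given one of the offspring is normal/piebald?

Dihybrid cross EESs × eeSs — consider each gene separately:
ear size: EE × ee → 4 Ee → 4 E_ (out of 4)
coat pattern: Ss × Ss → 1 SS, 2 Ss, 1 ss → 3 S_ : 1 ss (out of 4)
Combine (counts out of 4 × 4 = 16): normal/solid (E_S_) = 4×3 = 12; normal/piebald (E_ss) = 4×1 = 4
Phenotype counts (out of 16): 12 normal/solid, 4 normal/piebald
normal/piebald: 4 out of 16
Probability: 4/16 = 1/4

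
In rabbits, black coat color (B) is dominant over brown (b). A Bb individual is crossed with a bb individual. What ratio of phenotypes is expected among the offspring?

Punnett square for Bb × bb:
Offspring genotypes: 2 Bb, 2 bb
black: 2, brown: 2
Ratio: 1:1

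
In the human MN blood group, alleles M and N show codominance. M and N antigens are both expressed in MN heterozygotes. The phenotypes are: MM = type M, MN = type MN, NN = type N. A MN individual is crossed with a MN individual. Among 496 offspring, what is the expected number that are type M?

Punnett square for MN × MN:
Offspring genotypes: 1 MM, 2 MN, 1 NN
Phenotype counts: 1 type M, 2 type MN, 1 type N
type M: 1 out of 4 → fraction 1/4
Expected count = 1/4 × 496 = 124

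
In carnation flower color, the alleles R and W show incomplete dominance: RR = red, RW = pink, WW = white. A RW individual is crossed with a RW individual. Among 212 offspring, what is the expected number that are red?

Punnett square for RW × RW:
Offspring genotypes: 1 RR, 2 RW, 1 WW
Phenotype counts: 1 red, 2 pink, 1 white
red: 1 out of 4 → fraction 1/4
Expected count = 1/4 × 212 = 53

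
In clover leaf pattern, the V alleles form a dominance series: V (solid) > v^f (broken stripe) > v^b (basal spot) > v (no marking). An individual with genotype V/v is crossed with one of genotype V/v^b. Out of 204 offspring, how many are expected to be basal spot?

Cross: V/v × V/v^b
Allele dominance: V > v^f > v^b > v
Offspring genotypes: 1 V/V, 1 V/v^b, 1 V/v, 1 v^b/v
Phenotype counts: 3 solid, 1 basal spot
basal spot: 1 out of 4 → fraction 1/4
Expected count = 1/4 × 204 = 51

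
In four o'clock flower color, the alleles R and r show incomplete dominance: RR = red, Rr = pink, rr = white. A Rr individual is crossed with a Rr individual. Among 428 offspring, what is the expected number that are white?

Punnett square for Rr × Rr:
Offspring genotypes: 1 RR, 2 Rr, 1 rr
Phenotype counts: 1 red, 2 pink, 1 white
white: 1 out of 4 → fraction 1/4
Expected count = 1/4 × 428 = 107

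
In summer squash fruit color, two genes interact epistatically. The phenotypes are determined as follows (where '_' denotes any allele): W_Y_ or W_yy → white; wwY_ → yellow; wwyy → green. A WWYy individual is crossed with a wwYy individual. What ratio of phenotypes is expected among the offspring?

Cross: WWYy × wwYy — consider each gene separately:
W gene: WW × ww → 4 Ww → 4 W_ (out of 4)
Y gene: Yy × Yy → 1 YY, 2 Yy, 1 yy → 3 Y_ : 1 yy (out of 4)
Genotype classes (out of 4 × 4 = 16): W_Y_ = 4×3 = 12; W_yy = 4×1 = 4
Apply the phenotype rules: W_Y_ (12) + W_yy (4) → white
Phenotype counts (out of 16): 16 white
Ratio: all white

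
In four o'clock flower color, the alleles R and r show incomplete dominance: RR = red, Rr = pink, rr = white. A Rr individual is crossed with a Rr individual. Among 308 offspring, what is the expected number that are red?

Punnett square for Rr × Rr:
Offspring genotypes: 1 RR, 2 Rr, 1 rr
Phenotype counts: 1 red, 2 pink, 1 white
red: 1 out of 4 → fraction 1/4
Expected count = 1/4 × 308 = 77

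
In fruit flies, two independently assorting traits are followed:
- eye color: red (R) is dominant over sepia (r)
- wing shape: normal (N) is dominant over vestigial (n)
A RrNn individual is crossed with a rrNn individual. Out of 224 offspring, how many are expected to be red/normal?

Dihybrid cross RrNn × rrNn — consider each gene separately:
eye color: Rr × rr → 2 Rr, 2 rr → 2 R_ : 2 rr (out of 4)
wing shape: Nn × Nn → 1 NN, 2 Nn, 1 nn → 3 N_ : 1 nn (out of 4)
Combine (counts out of 4 × 4 = 16): red/normal (R_N_) = 2×3 = 6; red/vestigial (R_nn) = 2×1 = 2; sepia/normal (rrN_) = 2×3 = 6; sepia/vestigial (rrnn) = 2×1 = 2
Phenotype counts (out of 16): 6 red/normal, 2 red/vestigial, 6 sepia/normal, 2 sepia/vestigial
red/normal: 6 out of 16 → fraction 3/8
Expected count = 3/8 × 224 = 84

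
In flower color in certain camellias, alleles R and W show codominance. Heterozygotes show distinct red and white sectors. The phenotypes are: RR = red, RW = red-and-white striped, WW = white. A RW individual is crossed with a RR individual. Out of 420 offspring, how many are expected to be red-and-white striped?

Punnett square for RW × RR:
Offspring genotypes: 2 RR, 2 RW
Phenotype counts: 2 red, 2 red-and-white striped
red-and-white striped: 2 out of 4 → fraction 1/2
Expected count = 1/2 × 420 = 210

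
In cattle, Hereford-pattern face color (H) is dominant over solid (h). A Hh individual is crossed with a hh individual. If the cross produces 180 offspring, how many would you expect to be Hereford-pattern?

Punnett square for Hh × hh:
Offspring genotypes: 2 Hh, 2 hh
Hereford-pattern: 2, solid: 2
Hereford-pattern: 2 out of 4 → fraction 1/2
Expected count = 1/2 × 180 = 90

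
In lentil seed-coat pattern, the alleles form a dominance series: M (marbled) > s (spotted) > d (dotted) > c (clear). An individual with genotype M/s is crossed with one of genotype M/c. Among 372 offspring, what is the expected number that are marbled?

Cross: M/s × M/c
Allele dominance: M > s > d > c
Offspring genotypes: 1 M/M, 1 M/c, 1 M/s, 1 s/c
Phenotype counts: 3 marbled, 1 spotted
marbled: 3 out of 4 → fraction 3/4
Expected count = 3/4 × 372 = 279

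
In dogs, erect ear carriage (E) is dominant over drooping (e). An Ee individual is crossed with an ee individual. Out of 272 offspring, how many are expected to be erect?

Punnett square for Ee × ee:
Offspring genotypes: 2 Ee, 2 ee
erect: 2, drooping: 2
erect: 2 out of 4 → fraction 1/2
Expected count = 1/2 × 272 = 136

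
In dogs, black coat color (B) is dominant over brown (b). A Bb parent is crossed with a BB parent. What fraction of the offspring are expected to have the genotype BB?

Punnett square for Bb × BB:
Offspring genotypes: 2 BB, 2 Bb
Total offspring: 4
Count with target: 2
Probability: 2/4 = 1/2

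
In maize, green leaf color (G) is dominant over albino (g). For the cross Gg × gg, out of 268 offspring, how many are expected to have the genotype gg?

Punnett square for Gg × gg:
Offspring genotypes: 2 Gg, 2 gg
Total offspring: 4
Count with target: 2
Probability: 2/4 = 1/2
Expected count = 1/2 × 268 = 134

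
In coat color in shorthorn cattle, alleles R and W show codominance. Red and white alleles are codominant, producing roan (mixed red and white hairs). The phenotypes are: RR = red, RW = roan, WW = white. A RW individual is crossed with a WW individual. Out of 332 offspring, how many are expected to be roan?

Punnett square for RW × WW:
Offspring genotypes: 2 RW, 2 WW
Phenotype counts: 2 roan, 2 white
roan: 2 out of 4 → fraction 1/2
Expected count = 1/2 × 332 = 166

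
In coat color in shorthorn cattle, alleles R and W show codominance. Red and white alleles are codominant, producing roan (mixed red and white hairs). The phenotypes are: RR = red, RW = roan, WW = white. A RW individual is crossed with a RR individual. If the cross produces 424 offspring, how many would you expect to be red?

Punnett square for RW × RR:
Offspring genotypes: 2 RR, 2 RW
Phenotype counts: 2 red, 2 roan
red: 2 out of 4 → fraction 1/2
Expected count = 1/2 × 424 = 212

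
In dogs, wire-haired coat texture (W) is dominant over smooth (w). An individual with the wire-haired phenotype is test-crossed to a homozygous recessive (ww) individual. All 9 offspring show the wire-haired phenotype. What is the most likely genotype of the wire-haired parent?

Test cross: ? × ww
All offspring are wire-haired.
If the unknown parent were heterozygous (Ww), about half of 9 offspring would be smooth; none are. The unknown parent is most likely homozygous dominant (WW).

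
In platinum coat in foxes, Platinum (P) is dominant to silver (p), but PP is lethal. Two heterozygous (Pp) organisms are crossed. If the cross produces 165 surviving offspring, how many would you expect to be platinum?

Cross: Pp × Pp
Punnett square offspring (before lethality): 1 PP, 2 Pp, 1 pp
The PP genotype is lethal (embryos die); surviving offspring: 2 Pp, 1 pp
platinum: 2 out of 3 → fraction 2/3
Expected count = 2/3 × 165 = 110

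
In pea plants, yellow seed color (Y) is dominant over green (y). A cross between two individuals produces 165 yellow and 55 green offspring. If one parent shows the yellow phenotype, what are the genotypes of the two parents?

Observed offspring: 165 yellow, 55 green
The observed ratio simplifies to 3:1. Green (yy) offspring appear, so each parent must contribute one y allele. The parent stated to show yellow carries Y, so it is Yy. The other parent is then either Yy or yy: Yy × yy would give a 1:1 split, whereas Yy × Yy gives 3:1 — matching the data. So both parents are heterozygous (Yy × Yy).
Parent genotypes: Yy × Yy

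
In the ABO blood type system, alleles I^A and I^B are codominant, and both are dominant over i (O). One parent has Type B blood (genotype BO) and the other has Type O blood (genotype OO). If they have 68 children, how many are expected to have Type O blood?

Cross: BO × OO
Possible offspring genotypes: 2 BO, 2 OO
Blood type counts: 2 Type B, 2 Type O
Probability of Type O: 2/4 = 1/2
Expected count = 1/2 × 68 = 34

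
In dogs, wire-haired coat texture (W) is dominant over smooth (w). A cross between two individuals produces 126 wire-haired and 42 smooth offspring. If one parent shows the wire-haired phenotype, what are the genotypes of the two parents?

Observed offspring: 126 wire-haired, 42 smooth
The observed ratio simplifies to 3:1. Smooth (ww) offspring appear, so each parent must contribute one w allele. The parent stated to show wire-haired carries W, so it is Ww. The other parent is then either Ww or ww: Ww × ww would give a 1:1 split, whereas Ww × Ww gives 3:1 — matching the data. So both parents are heterozygous (Ww × Ww).
Parent genotypes: Ww × Ww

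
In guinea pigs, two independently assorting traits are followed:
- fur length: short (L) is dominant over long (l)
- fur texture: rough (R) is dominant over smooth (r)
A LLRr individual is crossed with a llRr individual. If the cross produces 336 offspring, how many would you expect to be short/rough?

Dihybrid cross LLRr × llRr — consider each gene separately:
fur length: LL × ll → 4 Ll → 4 L_ (out of 4)
fur texture: Rr × Rr → 1 RR, 2 Rr, 1 rr → 3 R_ : 1 rr (out of 4)
Combine (counts out of 4 × 4 = 16): short/rough (L_R_) = 4×3 = 12; short/smooth (L_rr) = 4×1 = 4
Phenotype counts (out of 16): 12 short/rough, 4 short/smooth
short/rough: 12 out of 16 → fraction 3/4
Expected count = 3/4 × 336 = 252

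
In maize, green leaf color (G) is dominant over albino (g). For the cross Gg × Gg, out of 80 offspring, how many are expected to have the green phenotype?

Punnett square for Gg × Gg:
Offspring genotypes: 1 GG, 2 Gg, 1 gg
Total offspring: 4
Count with target: 3
Probability: 3/4
Expected count = 3/4 × 80 = 60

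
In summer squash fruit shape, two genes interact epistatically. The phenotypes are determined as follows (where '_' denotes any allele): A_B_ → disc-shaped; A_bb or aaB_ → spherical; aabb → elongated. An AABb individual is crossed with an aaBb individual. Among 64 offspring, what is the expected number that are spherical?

Cross: AABb × aaBb — consider each gene separately:
A gene: AA × aa → 4 Aa → 4 A_ (out of 4)
B gene: Bb × Bb → 1 BB, 2 Bb, 1 bb → 3 B_ : 1 bb (out of 4)
Genotype classes (out of 4 × 4 = 16): A_B_ = 4×3 = 12; A_bb = 4×1 = 4
Apply the phenotype rules: A_B_ (12) → disc-shaped; A_bb (4) → spherical
Phenotype counts (out of 16): 12 disc-shaped, 4 spherical
spherical: 4 out of 16 → fraction 1/4
Expected count = 1/4 × 64 = 16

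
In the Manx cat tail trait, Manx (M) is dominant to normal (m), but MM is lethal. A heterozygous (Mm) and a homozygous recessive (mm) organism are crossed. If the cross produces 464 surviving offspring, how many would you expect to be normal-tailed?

Cross: Mm × mm
Punnett square offspring (before lethality): 2 Mm, 2 mm
No MM offspring are produced in this cross.
normal-tailed: 2 out of 4 → fraction 1/2
Expected count = 1/2 × 464 = 232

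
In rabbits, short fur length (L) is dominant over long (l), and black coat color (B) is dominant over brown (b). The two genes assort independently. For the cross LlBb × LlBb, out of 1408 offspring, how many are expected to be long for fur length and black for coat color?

Dihybrid cross LlBb × LlBb — consider each gene separately:
fur length: Ll × Ll → 1 LL, 2 Ll, 1 ll → 3 L_ : 1 ll (out of 4)
coat color: Bb × Bb → 1 BB, 2 Bb, 1 bb → 3 B_ : 1 bb (out of 4)
Looking for: long (ll) and black (B_)
P(long) = 1/4, P(black) = 3/4
P(both) = 1/4 × 3/4 = 3/16
Expected count = 3/16 × 1408 = 264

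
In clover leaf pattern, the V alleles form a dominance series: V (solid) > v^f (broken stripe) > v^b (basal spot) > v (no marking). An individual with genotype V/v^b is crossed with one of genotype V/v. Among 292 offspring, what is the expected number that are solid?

Cross: V/v^b × V/v
Allele dominance: V > v^f > v^b > v
Offspring genotypes: 1 V/V, 1 V/v, 1 V/v^b, 1 v^b/v
Phenotype counts: 3 solid, 1 basal spot
solid: 3 out of 4 → fraction 3/4
Expected count = 3/4 × 292 = 219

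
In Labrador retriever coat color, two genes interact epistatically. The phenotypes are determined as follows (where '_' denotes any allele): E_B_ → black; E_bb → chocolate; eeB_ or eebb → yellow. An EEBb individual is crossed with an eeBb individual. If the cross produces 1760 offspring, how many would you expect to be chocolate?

Cross: EEBb × eeBb — consider each gene separately:
E gene: EE × ee → 4 Ee → 4 E_ (out of 4)
B gene: Bb × Bb → 1 BB, 2 Bb, 1 bb → 3 B_ : 1 bb (out of 4)
Genotype classes (out of 4 × 4 = 16): E_B_ = 4×3 = 12; E_bb = 4×1 = 4
Apply the phenotype rules: E_B_ (12) → black; E_bb (4) → chocolate
Phenotype counts (out of 16): 12 black, 4 chocolate
chocolate: 4 out of 16 → fraction 1/4
Expected count = 1/4 × 1760 = 440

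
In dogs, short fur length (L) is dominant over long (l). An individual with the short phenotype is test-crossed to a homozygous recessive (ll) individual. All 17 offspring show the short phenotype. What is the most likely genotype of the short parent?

Test cross: ? × ll
All offspring are short.
If the unknown parent were heterozygous (Ll), about half of 17 offspring would be long; none are. The unknown parent is most likely homozygous dominant (LL).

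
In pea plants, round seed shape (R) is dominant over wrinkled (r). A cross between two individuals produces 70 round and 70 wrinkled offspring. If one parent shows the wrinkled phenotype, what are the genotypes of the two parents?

Observed offspring: 70 round, 70 wrinkled
The observed ratio simplifies to 1:1. One parent shows wrinkled, so its genotype must be rr. A 1:1 offspring split requires the other parent to be heterozygous (Rr).
Parent genotypes: rr × Rr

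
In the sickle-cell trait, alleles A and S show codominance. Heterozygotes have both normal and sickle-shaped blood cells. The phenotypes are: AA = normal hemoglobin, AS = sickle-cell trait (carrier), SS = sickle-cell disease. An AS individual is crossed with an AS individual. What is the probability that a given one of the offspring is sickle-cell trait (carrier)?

Punnett square for AS × AS:
Offspring genotypes: 1 AA, 2 AS, 1 SS
Phenotype counts: 1 normal hemoglobin, 2 sickle-cell trait (carrier), 1 sickle-cell disease
sickle-cell trait (carrier): 2 out of 4
Probability: 2/4 = 1/2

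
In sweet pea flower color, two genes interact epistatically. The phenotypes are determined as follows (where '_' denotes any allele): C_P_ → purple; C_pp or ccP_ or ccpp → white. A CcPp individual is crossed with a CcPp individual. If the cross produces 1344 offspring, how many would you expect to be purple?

Cross: CcPp × CcPp — consider each gene separately:
C gene: Cc × Cc → 1 CC, 2 Cc, 1 cc → 3 C_ : 1 cc (out of 4)
P gene: Pp × Pp → 1 PP, 2 Pp, 1 pp → 3 P_ : 1 pp (out of 4)
Genotype classes (out of 4 × 4 = 16): C_P_ = 3×3 = 9; C_pp = 3×1 = 3; ccP_ = 1×3 = 3; ccpp = 1×1 = 1
Apply the phenotype rules: C_P_ (9) → purple; C_pp (3) + ccP_ (3) + ccpp (1) → white
Phenotype counts (out of 16): 9 purple, 7 white
purple: 9 out of 16 → fraction 9/16
Expected count = 9/16 × 1344 = 756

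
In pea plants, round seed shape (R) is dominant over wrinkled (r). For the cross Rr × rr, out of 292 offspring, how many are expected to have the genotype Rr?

Punnett square for Rr × rr:
Offspring genotypes: 2 Rr, 2 rr
Total offspring: 4
Count with target: 2
Probability: 2/4 = 1/2
Expected count = 1/2 × 292 = 146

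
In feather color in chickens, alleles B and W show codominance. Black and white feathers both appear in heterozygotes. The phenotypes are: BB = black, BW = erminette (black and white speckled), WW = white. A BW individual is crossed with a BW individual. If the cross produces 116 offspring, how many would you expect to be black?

Punnett square for BW × BW:
Offspring genotypes: 1 BB, 2 BW, 1 WW
Phenotype counts: 1 black, 2 erminette (black and white speckled), 1 white
black: 1 out of 4 → fraction 1/4
Expected count = 1/4 × 116 = 29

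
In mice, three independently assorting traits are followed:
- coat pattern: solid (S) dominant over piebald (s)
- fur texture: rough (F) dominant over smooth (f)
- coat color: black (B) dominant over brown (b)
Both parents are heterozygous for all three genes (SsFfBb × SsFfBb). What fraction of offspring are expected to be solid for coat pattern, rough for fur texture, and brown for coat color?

Trihybrid cross: SsFfBb × SsFfBb
Each trait segregates independently with a 3:1 phenotypic ratio, so each gene contributes 3/4 (dominant) or 1/4 (recessive).
Target: solid (coat pattern), rough (fur texture), brown (coat color)
Probability = product of independent per-trait probabilities
= 3/4 × 3/4 × 1/4 = 9/64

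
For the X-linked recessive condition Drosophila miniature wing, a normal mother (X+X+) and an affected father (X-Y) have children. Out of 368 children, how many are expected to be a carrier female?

Cross: X+X+ × X-Y
Offspring: 2 X+X-, 2 X+Y
Probability of a carrier female: 2/4 = 1/2
Expected count = 1/2 × 368 = 184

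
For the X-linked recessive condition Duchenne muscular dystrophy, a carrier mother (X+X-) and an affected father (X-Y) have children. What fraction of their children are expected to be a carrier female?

Cross: X+X- × X-Y
Offspring: 1 X+X-, 1 X+Y, 1 X-X-, 1 X-Y
Probability of a carrier female: 1/4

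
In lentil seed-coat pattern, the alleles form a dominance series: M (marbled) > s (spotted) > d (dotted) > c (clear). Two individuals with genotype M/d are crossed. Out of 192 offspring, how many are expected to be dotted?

Cross: M/d × M/d
Allele dominance: M > s > d > c
Offspring genotypes: 1 M/M, 2 M/d, 1 d/d
Phenotype counts: 3 marbled, 1 dotted
dotted: 1 out of 4 → fraction 1/4
Expected count = 1/4 × 192 = 48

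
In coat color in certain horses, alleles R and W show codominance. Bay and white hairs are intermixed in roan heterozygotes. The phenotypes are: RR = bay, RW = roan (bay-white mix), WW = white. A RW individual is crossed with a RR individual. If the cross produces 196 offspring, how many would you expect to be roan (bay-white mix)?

Punnett square for RW × RR:
Offspring genotypes: 2 RR, 2 RW
Phenotype counts: 2 bay, 2 roan (bay-white mix)
roan (bay-white mix): 2 out of 4 → fraction 1/2
Expected count = 1/2 × 196 = 98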